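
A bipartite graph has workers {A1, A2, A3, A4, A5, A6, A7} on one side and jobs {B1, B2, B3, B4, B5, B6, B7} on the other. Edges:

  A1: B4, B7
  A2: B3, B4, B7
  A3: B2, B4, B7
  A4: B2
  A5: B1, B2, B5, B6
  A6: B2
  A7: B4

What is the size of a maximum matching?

5

Unit-capacity flow: source→left, listed edges, right→sink; max matching = max flow.
Augmenting path A1→B4 (+1); matched 1.
Augmenting path A2→B3 (+1); matched 2.
Augmenting path A3→B2 (+1); matched 3.
Augmenting path A5→B1 (+1); matched 4.
Augmenting path A4→B2→A3→B7 (+1); matched 5.
No augmenting path remains; maximum matching = 5.
König certificate: {A2, A5, B2, B4, B7} is a vertex cover of size 5 (every listed pair touches it), so no matching can be larger.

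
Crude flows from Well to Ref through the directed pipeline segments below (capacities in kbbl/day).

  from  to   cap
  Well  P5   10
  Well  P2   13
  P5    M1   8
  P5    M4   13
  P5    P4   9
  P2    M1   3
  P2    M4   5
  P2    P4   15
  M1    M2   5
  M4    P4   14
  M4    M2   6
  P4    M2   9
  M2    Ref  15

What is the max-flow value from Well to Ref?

Augment Well→P5→M1→M2→Ref: bottleneck 5, flow now 5.
Augment Well→P5→M4→M2→Ref: bottleneck 5, flow now 10.
Augment Well→P2→M4→M2→Ref: bottleneck 1, flow now 11.
Augment Well→P2→P4→M2→Ref: bottleneck 4, flow now 15.
No augmenting path remains; maximum flow = 15.
In the residual graph, reachable from Well: {Well, P5, P2, M1, M4, P4, M2}.
Min-cut edges: M2→Ref (15); capacity 15 = 15.
This cut is saturated, so no flow can exceed 15.

15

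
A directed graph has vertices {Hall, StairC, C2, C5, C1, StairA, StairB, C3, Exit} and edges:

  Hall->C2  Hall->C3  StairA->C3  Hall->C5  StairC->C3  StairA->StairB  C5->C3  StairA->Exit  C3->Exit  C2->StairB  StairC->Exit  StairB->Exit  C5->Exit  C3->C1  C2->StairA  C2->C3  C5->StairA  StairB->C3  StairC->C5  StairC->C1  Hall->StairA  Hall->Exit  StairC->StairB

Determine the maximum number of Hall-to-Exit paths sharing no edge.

Assign every edge capacity 1; by Menger, the answer equals the max flow.
Path Hall→Exit (+1); total 1.
Path Hall→C5→Exit (+1); total 2.
Path Hall→StairA→Exit (+1); total 3.
Path Hall→C3→Exit (+1); total 4.
Path Hall→C2→StairB→Exit (+1); total 5.
No residual Hall→Exit path; max flow = 5.
Certifying cut of size 5: {Hall→C2, Hall→C3, Hall→C5, Hall→Exit, Hall→StairA}.

5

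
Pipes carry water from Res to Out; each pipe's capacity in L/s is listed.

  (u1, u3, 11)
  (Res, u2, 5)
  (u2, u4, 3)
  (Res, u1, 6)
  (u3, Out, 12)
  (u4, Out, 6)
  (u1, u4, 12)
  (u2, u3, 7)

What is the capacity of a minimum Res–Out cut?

11

Augment Res→u1→u3→Out: bottleneck 6, flow now 6.
Augment Res→u2→u3→Out: bottleneck 5, flow now 11.
No augmenting path remains; maximum flow = 11.
By max-flow min-cut, the minimum cut capacity equals the max flow.
In the residual graph, reachable from Res: {Res}.
Min-cut edges: Res→u1 (6), Res→u2 (5); capacity 6 + 5 = 11.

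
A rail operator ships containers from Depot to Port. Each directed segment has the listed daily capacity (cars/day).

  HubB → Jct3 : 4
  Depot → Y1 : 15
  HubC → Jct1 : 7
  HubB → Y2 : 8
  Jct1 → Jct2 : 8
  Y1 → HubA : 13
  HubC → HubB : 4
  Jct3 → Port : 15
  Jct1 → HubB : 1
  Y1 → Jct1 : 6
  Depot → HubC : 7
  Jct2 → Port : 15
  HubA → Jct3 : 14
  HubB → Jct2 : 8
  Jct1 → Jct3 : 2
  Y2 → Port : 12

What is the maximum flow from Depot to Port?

Augment Depot→HubC→HubB→Jct3→Port: bottleneck 4, flow now 4.
Augment Depot→HubC→Jct1→Jct3→Port: bottleneck 2, flow now 6.
Augment Depot→HubC→Jct1→Jct2→Port: bottleneck 1, flow now 7.
Augment Depot→Y1→HubA→Jct3→Port: bottleneck 9, flow now 16.
Augment Depot→Y1→Jct1→Jct2→Port: bottleneck 6, flow now 22.
No augmenting path remains; maximum flow = 22.
In the residual graph, reachable from Depot: {Depot}.
Min-cut edges: Depot→HubC (7), Depot→Y1 (15); capacity 7 + 15 = 22.
This cut is saturated, so no flow can exceed 22.

22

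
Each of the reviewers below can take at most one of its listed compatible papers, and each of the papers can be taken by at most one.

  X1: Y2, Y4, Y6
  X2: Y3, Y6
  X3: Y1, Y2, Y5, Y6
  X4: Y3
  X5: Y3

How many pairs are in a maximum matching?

4

Unit-capacity flow: source→left, listed edges, right→sink; max matching = max flow.
Augmenting path X1→Y2 (+1); matched 1.
Augmenting path X2→Y3 (+1); matched 2.
Augmenting path X3→Y1 (+1); matched 3.
Augmenting path X4→Y3→X2→Y6 (+1); matched 4.
No augmenting path remains; maximum matching = 4.
König certificate: {X1, X2, X3, Y3} is a vertex cover of size 4 (every listed pair touches it), so no matching can be larger.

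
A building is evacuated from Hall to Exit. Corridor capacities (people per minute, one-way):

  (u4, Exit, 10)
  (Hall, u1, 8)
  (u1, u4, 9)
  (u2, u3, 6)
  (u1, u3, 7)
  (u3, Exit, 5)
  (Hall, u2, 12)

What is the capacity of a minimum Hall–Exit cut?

13

Augment Hall→u1→u3→Exit: bottleneck 5, flow now 5.
Augment Hall→u1→u4→Exit: bottleneck 3, flow now 8.
Augment Hall→u2→u3→u1→u4→Exit: bottleneck 5, flow now 13. (uses reverse residual edge)
No augmenting path remains; maximum flow = 13.
By max-flow min-cut, the minimum cut capacity equals the max flow.
In the residual graph, reachable from Hall: {Hall, u2, u3}.
Min-cut edges: Hall→u1 (8), u3→Exit (5); capacity 8 + 5 = 13.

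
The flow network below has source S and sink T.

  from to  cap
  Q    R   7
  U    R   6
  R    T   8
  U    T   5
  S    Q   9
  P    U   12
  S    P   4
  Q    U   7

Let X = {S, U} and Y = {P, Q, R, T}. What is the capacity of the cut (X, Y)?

24

Edges leaving {S, U}: S→P (4), S→Q (9), U→R (6), U→T (5).
Cut capacity = 4 + 9 + 6 + 5 = 24.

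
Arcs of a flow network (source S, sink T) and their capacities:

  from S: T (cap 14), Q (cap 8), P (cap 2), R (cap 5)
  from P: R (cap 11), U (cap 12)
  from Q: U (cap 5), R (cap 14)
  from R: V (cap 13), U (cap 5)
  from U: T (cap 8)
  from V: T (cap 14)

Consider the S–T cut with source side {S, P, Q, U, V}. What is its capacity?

66

Edges leaving {S, P, Q, U, V}: S→R (5), S→T (14), P→R (11), Q→R (14), U→T (8), V→T (14).
Cut capacity = 5 + 14 + 11 + 14 + 8 + 14 = 66.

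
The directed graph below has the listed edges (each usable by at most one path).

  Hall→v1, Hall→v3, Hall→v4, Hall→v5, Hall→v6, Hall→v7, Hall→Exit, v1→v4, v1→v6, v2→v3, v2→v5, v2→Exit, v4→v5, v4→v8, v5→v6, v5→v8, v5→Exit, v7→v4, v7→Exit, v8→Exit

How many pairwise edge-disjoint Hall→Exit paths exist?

Assign every edge capacity 1; by Menger, the answer equals the max flow.
Path Hall→Exit (+1); total 1.
Path Hall→v5→Exit (+1); total 2.
Path Hall→v7→Exit (+1); total 3.
Path Hall→v4→v8→Exit (+1); total 4.
No residual Hall→Exit path; max flow = 4.
Certifying cut of size 4: {Hall→Exit, Hall→v7, v5→Exit, v8→Exit}.

4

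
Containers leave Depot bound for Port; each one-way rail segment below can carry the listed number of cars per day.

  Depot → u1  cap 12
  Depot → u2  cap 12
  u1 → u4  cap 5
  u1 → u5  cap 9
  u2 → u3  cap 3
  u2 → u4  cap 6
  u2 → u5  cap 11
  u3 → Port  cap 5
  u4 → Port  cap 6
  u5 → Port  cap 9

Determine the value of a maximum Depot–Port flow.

Augment Depot→u1→u4→Port: bottleneck 5, flow now 5.
Augment Depot→u1→u5→Port: bottleneck 7, flow now 12.
Augment Depot→u2→u3→Port: bottleneck 3, flow now 15.
Augment Depot→u2→u4→Port: bottleneck 1, flow now 16.
Augment Depot→u2→u5→Port: bottleneck 2, flow now 18.
No augmenting path remains; maximum flow = 18.
In the residual graph, reachable from Depot: {Depot, u1, u2, u4, u5}.
Min-cut edges: u2→u3 (3), u4→Port (6), u5→Port (9); capacity 3 + 6 + 9 = 18.
This cut is saturated, so no flow can exceed 18.

18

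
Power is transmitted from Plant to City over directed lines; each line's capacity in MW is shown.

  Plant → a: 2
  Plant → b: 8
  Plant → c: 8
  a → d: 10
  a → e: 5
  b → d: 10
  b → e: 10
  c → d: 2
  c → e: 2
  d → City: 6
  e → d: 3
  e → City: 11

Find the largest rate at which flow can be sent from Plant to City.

14

Augment Plant→a→d→City: bottleneck 2, flow now 2.
Augment Plant→b→d→City: bottleneck 4, flow now 6.
Augment Plant→b→e→City: bottleneck 4, flow now 10.
Augment Plant→c→e→City: bottleneck 2, flow now 12.
Augment Plant→c→d→a→e→City: bottleneck 2, flow now 14. (uses reverse residual edge)
No augmenting path remains; maximum flow = 14.
In the residual graph, reachable from Plant: {Plant, c}.
Min-cut edges: Plant→a (2), Plant→b (8), c→d (2), c→e (2); capacity 2 + 8 + 2 + 2 = 14.
This cut is saturated, so no flow can exceed 14.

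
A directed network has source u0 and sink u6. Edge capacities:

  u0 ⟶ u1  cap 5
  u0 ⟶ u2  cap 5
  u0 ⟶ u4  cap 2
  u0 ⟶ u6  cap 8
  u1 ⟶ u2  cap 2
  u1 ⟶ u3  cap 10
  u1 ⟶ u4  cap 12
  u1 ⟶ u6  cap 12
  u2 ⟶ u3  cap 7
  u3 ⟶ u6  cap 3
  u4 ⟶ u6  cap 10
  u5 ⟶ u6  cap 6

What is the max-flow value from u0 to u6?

18

Augment u0→u6: bottleneck 8, flow now 8.
Augment u0→u1→u6: bottleneck 5, flow now 13.
Augment u0→u4→u6: bottleneck 2, flow now 15.
Augment u0→u2→u3→u6: bottleneck 3, flow now 18.
No augmenting path remains; maximum flow = 18.
In the residual graph, reachable from u0: {u0, u2, u3}.
Min-cut edges: u0→u1 (5), u0→u4 (2), u0→u6 (8), u3→u6 (3); capacity 5 + 2 + 8 + 3 = 18.
This cut is saturated, so no flow can exceed 18.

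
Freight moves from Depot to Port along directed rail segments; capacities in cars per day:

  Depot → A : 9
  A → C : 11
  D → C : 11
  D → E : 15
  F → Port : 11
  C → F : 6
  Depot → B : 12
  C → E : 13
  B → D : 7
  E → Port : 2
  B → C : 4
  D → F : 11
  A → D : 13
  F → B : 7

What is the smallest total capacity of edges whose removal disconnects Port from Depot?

13

Augment Depot→A→C→E→Port: bottleneck 2, flow now 2.
Augment Depot→A→C→F→Port: bottleneck 6, flow now 8.
Augment Depot→A→D→F→Port: bottleneck 1, flow now 9.
Augment Depot→B→D→F→Port: bottleneck 4, flow now 13.
No augmenting path remains; maximum flow = 13.
By max-flow min-cut, the minimum cut capacity equals the max flow.
In the residual graph, reachable from Depot: {Depot, A, B, C, D, E, F}.
Min-cut edges: E→Port (2), F→Port (11); capacity 2 + 11 = 13.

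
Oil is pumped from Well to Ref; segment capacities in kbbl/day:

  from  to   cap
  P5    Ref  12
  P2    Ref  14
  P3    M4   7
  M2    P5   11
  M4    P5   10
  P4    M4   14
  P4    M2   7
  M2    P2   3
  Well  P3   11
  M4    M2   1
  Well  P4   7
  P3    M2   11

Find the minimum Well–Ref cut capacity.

15

Augment Well→P3→M4→P5→Ref: bottleneck 7, flow now 7.
Augment Well→P3→M2→P2→Ref: bottleneck 3, flow now 10.
Augment Well→P3→M2→P5→Ref: bottleneck 1, flow now 11.
Augment Well→P4→M4→P5→Ref: bottleneck 3, flow now 14.
Augment Well→P4→M2→P5→Ref: bottleneck 1, flow now 15.
No augmenting path remains; maximum flow = 15.
By max-flow min-cut, the minimum cut capacity equals the max flow.
In the residual graph, reachable from Well: {Well, P3, P4, M4, M2, P5}.
Min-cut edges: M2→P2 (3), P5→Ref (12); capacity 3 + 12 = 15.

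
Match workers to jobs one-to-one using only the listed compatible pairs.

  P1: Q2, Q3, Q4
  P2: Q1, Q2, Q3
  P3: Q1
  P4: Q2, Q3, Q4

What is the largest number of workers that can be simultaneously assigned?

4

Unit-capacity flow: source→left, listed edges, right→sink; max matching = max flow.
Augmenting path P1→Q2 (+1); matched 1.
Augmenting path P2→Q1 (+1); matched 2.
Augmenting path P4→Q3 (+1); matched 3.
Augmenting path P3→Q1→P2→Q2→P1→Q4 (+1); matched 4.
No augmenting path remains; maximum matching = 4.
König certificate: {P1, P2, P3, P4} is a vertex cover of size 4 (every listed pair touches it), so no matching can be larger.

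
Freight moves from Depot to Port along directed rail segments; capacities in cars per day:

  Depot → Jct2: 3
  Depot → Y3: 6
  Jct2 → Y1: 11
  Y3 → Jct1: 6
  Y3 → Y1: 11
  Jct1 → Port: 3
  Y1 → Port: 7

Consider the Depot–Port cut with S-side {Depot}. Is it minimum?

Yes — it is a minimum cut (capacity 9).

Given cut capacity: 3 + 6 = 9.
Augment Depot→Jct2→Y1→Port: bottleneck 3, flow now 3.
Augment Depot→Y3→Jct1→Port: bottleneck 3, flow now 6.
Augment Depot→Y3→Y1→Port: bottleneck 3, flow now 9.
No augmenting path remains; maximum flow = 9.
Cut capacity 9 equals the max flow, so it is a minimum cut.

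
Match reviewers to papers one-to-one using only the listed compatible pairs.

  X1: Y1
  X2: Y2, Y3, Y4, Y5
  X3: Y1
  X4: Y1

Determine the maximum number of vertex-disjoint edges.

Unit-capacity flow: source→left, listed edges, right→sink; max matching = max flow.
Augmenting path X1→Y1 (+1); matched 1.
Augmenting path X2→Y2 (+1); matched 2.
No augmenting path remains; maximum matching = 2.
König certificate: {X2, Y1} is a vertex cover of size 2 (every listed pair touches it), so no matching can be larger.

2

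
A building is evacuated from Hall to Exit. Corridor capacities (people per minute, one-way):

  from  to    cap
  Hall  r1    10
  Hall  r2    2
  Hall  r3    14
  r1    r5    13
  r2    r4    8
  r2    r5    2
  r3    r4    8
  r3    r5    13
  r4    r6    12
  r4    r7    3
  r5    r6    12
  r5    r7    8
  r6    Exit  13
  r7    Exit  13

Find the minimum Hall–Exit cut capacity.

24

Augment Hall→r1→r5→r6→Exit: bottleneck 10, flow now 10.
Augment Hall→r2→r4→r6→Exit: bottleneck 2, flow now 12.
Augment Hall→r3→r4→r6→Exit: bottleneck 1, flow now 13.
Augment Hall→r3→r4→r7→Exit: bottleneck 3, flow now 16.
Augment Hall→r3→r5→r7→Exit: bottleneck 8, flow now 24.
No augmenting path remains; maximum flow = 24.
By max-flow min-cut, the minimum cut capacity equals the max flow.
In the residual graph, reachable from Hall: {Hall, r1, r2, r3, r4, r5, r6}.
Min-cut edges: r4→r7 (3), r5→r7 (8), r6→Exit (13); capacity 3 + 8 + 13 = 24.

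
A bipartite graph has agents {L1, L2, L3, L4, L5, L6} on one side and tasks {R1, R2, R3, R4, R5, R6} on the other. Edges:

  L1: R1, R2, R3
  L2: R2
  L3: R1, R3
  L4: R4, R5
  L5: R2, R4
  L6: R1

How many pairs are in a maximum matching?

Unit-capacity flow: source→left, listed edges, right→sink; max matching = max flow.
Augmenting path L1→R1 (+1); matched 1.
Augmenting path L2→R2 (+1); matched 2.
Augmenting path L3→R3 (+1); matched 3.
Augmenting path L4→R4 (+1); matched 4.
Augmenting path L5→R4→L4→R5 (+1); matched 5.
No augmenting path remains; maximum matching = 5.
König certificate: {L4, L5, R1, R2, R3} is a vertex cover of size 5 (every listed pair touches it), so no matching can be larger.

5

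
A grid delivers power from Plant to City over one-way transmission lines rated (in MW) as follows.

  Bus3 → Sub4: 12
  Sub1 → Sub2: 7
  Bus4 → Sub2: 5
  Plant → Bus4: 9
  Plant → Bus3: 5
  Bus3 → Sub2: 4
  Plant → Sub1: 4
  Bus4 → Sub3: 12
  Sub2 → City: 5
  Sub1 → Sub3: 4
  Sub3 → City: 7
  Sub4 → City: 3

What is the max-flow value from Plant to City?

Augment Plant→Sub1→Sub3→City: bottleneck 4, flow now 4.
Augment Plant→Bus3→Sub4→City: bottleneck 3, flow now 7.
Augment Plant→Bus3→Sub2→City: bottleneck 2, flow now 9.
Augment Plant→Bus4→Sub3→City: bottleneck 3, flow now 12.
Augment Plant→Bus4→Sub2→City: bottleneck 3, flow now 15.
No augmenting path remains; maximum flow = 15.
In the residual graph, reachable from Plant: {Plant, Sub1, Bus3, Bus4, Sub3, Sub4, Sub2}.
Min-cut edges: Sub3→City (7), Sub4→City (3), Sub2→City (5); capacity 7 + 3 + 5 = 15.
This cut is saturated, so no flow can exceed 15.

15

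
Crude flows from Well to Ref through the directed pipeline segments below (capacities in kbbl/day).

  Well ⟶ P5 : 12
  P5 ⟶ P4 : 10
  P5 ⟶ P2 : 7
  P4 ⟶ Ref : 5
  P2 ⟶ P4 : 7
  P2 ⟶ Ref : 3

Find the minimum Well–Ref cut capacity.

Augment Well→P5→P4→Ref: bottleneck 5, flow now 5.
Augment Well→P5→P2→Ref: bottleneck 3, flow now 8.
No augmenting path remains; maximum flow = 8.
By max-flow min-cut, the minimum cut capacity equals the max flow.
In the residual graph, reachable from Well: {Well, P5, P4, P2}.
Min-cut edges: P4→Ref (5), P2→Ref (3); capacity 5 + 3 = 8.

8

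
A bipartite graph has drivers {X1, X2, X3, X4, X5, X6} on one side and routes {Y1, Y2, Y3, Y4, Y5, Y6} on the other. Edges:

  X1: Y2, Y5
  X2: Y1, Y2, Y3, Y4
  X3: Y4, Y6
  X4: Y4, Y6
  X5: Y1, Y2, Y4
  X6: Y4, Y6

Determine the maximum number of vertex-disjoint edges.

Unit-capacity flow: source→left, listed edges, right→sink; max matching = max flow.
Augmenting path X1→Y2 (+1); matched 1.
Augmenting path X2→Y1 (+1); matched 2.
Augmenting path X3→Y4 (+1); matched 3.
Augmenting path X4→Y6 (+1); matched 4.
Augmenting path X5→Y1→X2→Y3 (+1); matched 5.
No augmenting path remains; maximum matching = 5.
König certificate: {X1, X2, X5, Y4, Y6} is a vertex cover of size 5 (every listed pair touches it), so no matching can be larger.

5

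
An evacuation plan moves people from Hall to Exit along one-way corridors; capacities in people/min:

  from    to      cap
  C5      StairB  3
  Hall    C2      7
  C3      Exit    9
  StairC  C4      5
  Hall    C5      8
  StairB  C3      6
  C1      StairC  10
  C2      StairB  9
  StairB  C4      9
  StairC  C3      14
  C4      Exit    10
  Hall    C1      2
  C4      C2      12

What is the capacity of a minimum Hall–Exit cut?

Augment Hall→C1→StairC→C3→Exit: bottleneck 2, flow now 2.
Augment Hall→C2→StairB→C3→Exit: bottleneck 6, flow now 8.
Augment Hall→C2→StairB→C4→Exit: bottleneck 1, flow now 9.
Augment Hall→C5→StairB→C4→Exit: bottleneck 3, flow now 12.
No augmenting path remains; maximum flow = 12.
By max-flow min-cut, the minimum cut capacity equals the max flow.
In the residual graph, reachable from Hall: {Hall, C5}.
Min-cut edges: Hall→C1 (2), Hall→C2 (7), C5→StairB (3); capacity 2 + 7 + 3 = 12.

12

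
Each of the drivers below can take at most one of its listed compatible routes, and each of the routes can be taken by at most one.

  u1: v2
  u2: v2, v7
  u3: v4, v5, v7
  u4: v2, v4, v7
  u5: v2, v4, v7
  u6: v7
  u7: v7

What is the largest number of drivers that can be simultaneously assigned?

4

Unit-capacity flow: source→left, listed edges, right→sink; max matching = max flow.
Augmenting path u1→v2 (+1); matched 1.
Augmenting path u2→v7 (+1); matched 2.
Augmenting path u3→v4 (+1); matched 3.
Augmenting path u4→v4→u3→v5 (+1); matched 4.
No augmenting path remains; maximum matching = 4.
König certificate: {u3, v2, v4, v7} is a vertex cover of size 4 (every listed pair touches it), so no matching can be larger.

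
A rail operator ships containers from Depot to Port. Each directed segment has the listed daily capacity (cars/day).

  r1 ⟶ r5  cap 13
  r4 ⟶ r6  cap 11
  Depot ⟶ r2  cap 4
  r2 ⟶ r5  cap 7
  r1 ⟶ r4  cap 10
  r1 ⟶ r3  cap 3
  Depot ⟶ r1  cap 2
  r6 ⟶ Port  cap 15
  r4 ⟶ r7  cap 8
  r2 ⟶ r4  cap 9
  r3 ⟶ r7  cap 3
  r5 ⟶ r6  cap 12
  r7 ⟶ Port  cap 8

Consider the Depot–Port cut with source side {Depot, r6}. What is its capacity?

Edges leaving {Depot, r6}: Depot→r1 (2), Depot→r2 (4), r6→Port (15).
Cut capacity = 2 + 4 + 15 = 21.

21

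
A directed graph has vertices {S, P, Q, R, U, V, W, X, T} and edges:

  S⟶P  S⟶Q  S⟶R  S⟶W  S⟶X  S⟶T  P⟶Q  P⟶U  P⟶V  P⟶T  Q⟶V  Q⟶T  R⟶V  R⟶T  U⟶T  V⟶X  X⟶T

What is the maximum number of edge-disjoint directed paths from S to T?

Assign every edge capacity 1; by Menger, the answer equals the max flow.
Path S→T (+1); total 1.
Path S→P→T (+1); total 2.
Path S→Q→T (+1); total 3.
Path S→R→T (+1); total 4.
Path S→X→T (+1); total 5.
No residual S→T path; max flow = 5.
Certifying cut of size 5: {S→P, S→Q, S→R, S→T, S→X}.

5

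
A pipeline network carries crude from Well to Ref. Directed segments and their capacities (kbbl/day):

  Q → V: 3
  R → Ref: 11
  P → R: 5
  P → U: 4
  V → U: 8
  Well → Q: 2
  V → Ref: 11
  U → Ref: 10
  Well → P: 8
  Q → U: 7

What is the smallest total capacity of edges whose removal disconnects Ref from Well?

Augment Well→P→R→Ref: bottleneck 5, flow now 5.
Augment Well→P→U→Ref: bottleneck 3, flow now 8.
Augment Well→Q→U→Ref: bottleneck 2, flow now 10.
No augmenting path remains; maximum flow = 10.
By max-flow min-cut, the minimum cut capacity equals the max flow.
In the residual graph, reachable from Well: {Well}.
Min-cut edges: Well→P (8), Well→Q (2); capacity 8 + 2 = 10.

10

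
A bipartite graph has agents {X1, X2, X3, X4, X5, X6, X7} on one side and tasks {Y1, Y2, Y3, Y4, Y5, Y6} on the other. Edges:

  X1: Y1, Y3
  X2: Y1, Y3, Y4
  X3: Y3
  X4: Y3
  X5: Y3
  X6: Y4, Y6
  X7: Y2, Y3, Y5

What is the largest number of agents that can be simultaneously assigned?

5

Unit-capacity flow: source→left, listed edges, right→sink; max matching = max flow.
Augmenting path X1→Y1 (+1); matched 1.
Augmenting path X2→Y3 (+1); matched 2.
Augmenting path X6→Y4 (+1); matched 3.
Augmenting path X7→Y2 (+1); matched 4.
Augmenting path X3→Y3→X2→Y4→X6→Y6 (+1); matched 5.
No augmenting path remains; maximum matching = 5.
König certificate: {X1, X2, X6, X7, Y3} is a vertex cover of size 5 (every listed pair touches it), so no matching can be larger.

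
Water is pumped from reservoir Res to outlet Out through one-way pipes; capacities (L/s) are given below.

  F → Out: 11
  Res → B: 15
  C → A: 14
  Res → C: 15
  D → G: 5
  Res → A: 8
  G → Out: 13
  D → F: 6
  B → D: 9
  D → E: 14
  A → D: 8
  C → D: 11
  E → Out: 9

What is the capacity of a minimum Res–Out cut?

Augment Res→A→D→E→Out: bottleneck 8, flow now 8.
Augment Res→B→D→E→Out: bottleneck 1, flow now 9.
Augment Res→B→D→F→Out: bottleneck 6, flow now 15.
Augment Res→B→D→G→Out: bottleneck 2, flow now 17.
Augment Res→C→D→G→Out: bottleneck 3, flow now 20.
No augmenting path remains; maximum flow = 20.
By max-flow min-cut, the minimum cut capacity equals the max flow.
In the residual graph, reachable from Res: {Res, A, B, C, D, E}.
Min-cut edges: D→F (6), D→G (5), E→Out (9); capacity 6 + 5 + 9 = 20.

20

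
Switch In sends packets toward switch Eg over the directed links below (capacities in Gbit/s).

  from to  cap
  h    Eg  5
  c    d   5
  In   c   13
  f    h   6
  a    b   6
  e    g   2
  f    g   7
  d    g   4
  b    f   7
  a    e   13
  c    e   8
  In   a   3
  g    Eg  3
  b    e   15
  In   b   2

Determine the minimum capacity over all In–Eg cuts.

8

Augment In→a→e→g→Eg: bottleneck 2, flow now 2.
Augment In→b→f→g→Eg: bottleneck 1, flow now 3.
Augment In→b→f→h→Eg: bottleneck 1, flow now 4.
Augment In→a→b→f→h→Eg: bottleneck 1, flow now 5.
Augment In→c→d→g→f→h→Eg: bottleneck 1, flow now 6. (uses reverse residual edge)
Augment In→c→e→a→b→f→h→Eg: bottleneck 2, flow now 8. (uses reverse residual edge)
No augmenting path remains; maximum flow = 8.
By max-flow min-cut, the minimum cut capacity equals the max flow.
In the residual graph, reachable from In: {In, c, d, e, g}.
Min-cut edges: In→a (3), In→b (2), g→Eg (3); capacity 3 + 2 + 3 = 8.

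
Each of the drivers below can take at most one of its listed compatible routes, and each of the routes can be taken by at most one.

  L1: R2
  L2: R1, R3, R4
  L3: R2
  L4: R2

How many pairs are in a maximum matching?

Unit-capacity flow: source→left, listed edges, right→sink; max matching = max flow.
Augmenting path L1→R2 (+1); matched 1.
Augmenting path L2→R1 (+1); matched 2.
No augmenting path remains; maximum matching = 2.
König certificate: {L2, R2} is a vertex cover of size 2 (every listed pair touches it), so no matching can be larger.

2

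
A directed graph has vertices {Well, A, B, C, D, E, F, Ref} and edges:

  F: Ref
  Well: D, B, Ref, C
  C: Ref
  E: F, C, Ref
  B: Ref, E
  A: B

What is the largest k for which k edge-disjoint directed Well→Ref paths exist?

3

Assign every edge capacity 1; by Menger, the answer equals the max flow.
Path Well→Ref (+1); total 1.
Path Well→B→Ref (+1); total 2.
Path Well→C→Ref (+1); total 3.
No residual Well→Ref path; max flow = 3.
Certifying cut of size 3: {Well→B, Well→C, Well→Ref}.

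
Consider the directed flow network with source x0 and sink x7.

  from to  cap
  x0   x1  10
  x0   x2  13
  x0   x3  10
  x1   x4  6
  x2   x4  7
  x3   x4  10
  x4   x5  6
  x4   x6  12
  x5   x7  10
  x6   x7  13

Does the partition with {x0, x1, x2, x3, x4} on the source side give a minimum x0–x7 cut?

Yes — it is a minimum cut (capacity 18).

Given cut capacity: 6 + 12 = 18.
Augment x0→x1→x4→x5→x7: bottleneck 6, flow now 6.
Augment x0→x2→x4→x6→x7: bottleneck 7, flow now 13.
Augment x0→x3→x4→x6→x7: bottleneck 5, flow now 18.
No augmenting path remains; maximum flow = 18.
Cut capacity 18 equals the max flow, so it is a minimum cut.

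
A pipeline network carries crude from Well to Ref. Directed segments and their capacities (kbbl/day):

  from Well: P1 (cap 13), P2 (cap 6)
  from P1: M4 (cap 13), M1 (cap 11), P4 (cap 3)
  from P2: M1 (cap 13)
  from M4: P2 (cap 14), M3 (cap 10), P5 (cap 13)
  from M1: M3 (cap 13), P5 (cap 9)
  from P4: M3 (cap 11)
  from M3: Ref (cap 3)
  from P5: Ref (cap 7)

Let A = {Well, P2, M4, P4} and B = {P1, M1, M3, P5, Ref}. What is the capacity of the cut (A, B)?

60

Edges leaving {Well, P2, M4, P4}: Well→P1 (13), P2→M1 (13), M4→M3 (10), M4→P5 (13), P4→M3 (11).
Cut capacity = 13 + 13 + 10 + 13 + 11 = 60.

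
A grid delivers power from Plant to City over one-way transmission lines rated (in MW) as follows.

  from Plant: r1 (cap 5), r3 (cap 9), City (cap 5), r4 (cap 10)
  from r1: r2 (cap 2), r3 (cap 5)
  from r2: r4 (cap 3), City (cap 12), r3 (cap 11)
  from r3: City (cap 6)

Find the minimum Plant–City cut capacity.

13

Augment Plant→City: bottleneck 5, flow now 5.
Augment Plant→r3→City: bottleneck 6, flow now 11.
Augment Plant→r1→r2→City: bottleneck 2, flow now 13.
No augmenting path remains; maximum flow = 13.
By max-flow min-cut, the minimum cut capacity equals the max flow.
In the residual graph, reachable from Plant: {Plant, r1, r3, r4}.
Min-cut edges: Plant→City (5), r1→r2 (2), r3→City (6); capacity 5 + 2 + 6 = 13.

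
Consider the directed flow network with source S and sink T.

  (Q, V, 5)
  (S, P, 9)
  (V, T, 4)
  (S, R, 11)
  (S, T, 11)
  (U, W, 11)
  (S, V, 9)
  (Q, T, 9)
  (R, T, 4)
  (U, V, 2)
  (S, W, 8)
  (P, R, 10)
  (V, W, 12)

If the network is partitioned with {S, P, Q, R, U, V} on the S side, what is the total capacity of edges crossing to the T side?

Edges leaving {S, P, Q, R, U, V}: S→W (8), S→T (11), Q→T (9), R→T (4), U→W (11), V→W (12), V→T (4).
Cut capacity = 8 + 11 + 9 + 4 + 11 + 12 + 4 = 59.

59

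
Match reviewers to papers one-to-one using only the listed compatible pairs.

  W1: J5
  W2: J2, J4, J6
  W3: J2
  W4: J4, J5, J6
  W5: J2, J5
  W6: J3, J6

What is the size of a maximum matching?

Unit-capacity flow: source→left, listed edges, right→sink; max matching = max flow.
Augmenting path W1→J5 (+1); matched 1.
Augmenting path W2→J2 (+1); matched 2.
Augmenting path W4→J4 (+1); matched 3.
Augmenting path W6→J3 (+1); matched 4.
Augmenting path W3→J2→W2→J6 (+1); matched 5.
No augmenting path remains; maximum matching = 5.
König certificate: {W2, W4, W6, J2, J5} is a vertex cover of size 5 (every listed pair touches it), so no matching can be larger.

5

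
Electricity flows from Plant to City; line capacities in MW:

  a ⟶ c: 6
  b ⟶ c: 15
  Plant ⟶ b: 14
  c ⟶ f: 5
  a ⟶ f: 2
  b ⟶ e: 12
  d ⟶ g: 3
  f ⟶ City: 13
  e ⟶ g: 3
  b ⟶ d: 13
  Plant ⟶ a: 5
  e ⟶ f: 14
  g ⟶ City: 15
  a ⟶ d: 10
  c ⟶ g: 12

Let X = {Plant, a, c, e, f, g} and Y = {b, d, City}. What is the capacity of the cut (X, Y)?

52

Edges leaving {Plant, a, c, e, f, g}: Plant→b (14), a→d (10), f→City (13), g→City (15).
Cut capacity = 14 + 10 + 13 + 15 = 52.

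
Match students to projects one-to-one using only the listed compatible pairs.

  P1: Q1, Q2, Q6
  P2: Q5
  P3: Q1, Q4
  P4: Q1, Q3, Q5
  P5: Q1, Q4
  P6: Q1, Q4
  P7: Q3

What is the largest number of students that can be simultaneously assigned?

Unit-capacity flow: source→left, listed edges, right→sink; max matching = max flow.
Augmenting path P1→Q1 (+1); matched 1.
Augmenting path P2→Q5 (+1); matched 2.
Augmenting path P3→Q4 (+1); matched 3.
Augmenting path P4→Q3 (+1); matched 4.
Augmenting path P5→Q1→P1→Q2 (+1); matched 5.
No augmenting path remains; maximum matching = 5.
König certificate: {P1, Q1, Q3, Q4, Q5} is a vertex cover of size 5 (every listed pair touches it), so no matching can be larger.

5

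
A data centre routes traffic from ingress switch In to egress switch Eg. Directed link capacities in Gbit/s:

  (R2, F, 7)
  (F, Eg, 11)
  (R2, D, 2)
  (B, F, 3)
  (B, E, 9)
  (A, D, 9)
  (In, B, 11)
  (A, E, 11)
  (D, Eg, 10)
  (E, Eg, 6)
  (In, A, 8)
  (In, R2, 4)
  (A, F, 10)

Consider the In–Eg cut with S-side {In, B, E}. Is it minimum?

Given cut capacity: 8 + 4 + 3 + 6 = 21.
Augment In→A→E→Eg: bottleneck 6, flow now 6.
Augment In→A→D→Eg: bottleneck 2, flow now 8.
Augment In→R2→D→Eg: bottleneck 2, flow now 10.
Augment In→R2→F→Eg: bottleneck 2, flow now 12.
Augment In→B→F→Eg: bottleneck 3, flow now 15.
Augment In→B→E→A→D→Eg: bottleneck 6, flow now 21. (uses reverse residual edge)
No augmenting path remains; maximum flow = 21.
Cut capacity 21 equals the max flow, so it is a minimum cut.

Yes — it is a minimum cut (capacity 21).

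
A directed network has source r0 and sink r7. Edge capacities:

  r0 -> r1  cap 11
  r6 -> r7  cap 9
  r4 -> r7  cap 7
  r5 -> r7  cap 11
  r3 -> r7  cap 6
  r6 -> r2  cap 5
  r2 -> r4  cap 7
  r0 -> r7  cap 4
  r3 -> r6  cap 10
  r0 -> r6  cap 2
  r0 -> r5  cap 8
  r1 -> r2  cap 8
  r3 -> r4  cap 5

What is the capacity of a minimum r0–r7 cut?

21

Augment r0→r7: bottleneck 4, flow now 4.
Augment r0→r5→r7: bottleneck 8, flow now 12.
Augment r0→r6→r7: bottleneck 2, flow now 14.
Augment r0→r1→r2→r4→r7: bottleneck 7, flow now 21.
No augmenting path remains; maximum flow = 21.
By max-flow min-cut, the minimum cut capacity equals the max flow.
In the residual graph, reachable from r0: {r0, r1, r2}.
Min-cut edges: r0→r5 (8), r0→r6 (2), r0→r7 (4), r2→r4 (7); capacity 8 + 2 + 4 + 7 = 21.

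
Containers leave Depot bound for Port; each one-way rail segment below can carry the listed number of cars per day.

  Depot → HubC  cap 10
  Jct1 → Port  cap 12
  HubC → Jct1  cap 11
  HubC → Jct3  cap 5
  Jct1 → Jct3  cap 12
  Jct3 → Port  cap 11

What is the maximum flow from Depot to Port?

10

Augment Depot→HubC→Jct3→Port: bottleneck 5, flow now 5.
Augment Depot→HubC→Jct1→Port: bottleneck 5, flow now 10.
No augmenting path remains; maximum flow = 10.
In the residual graph, reachable from Depot: {Depot}.
Min-cut edges: Depot→HubC (10); capacity 10 = 10.
This cut is saturated, so no flow can exceed 10.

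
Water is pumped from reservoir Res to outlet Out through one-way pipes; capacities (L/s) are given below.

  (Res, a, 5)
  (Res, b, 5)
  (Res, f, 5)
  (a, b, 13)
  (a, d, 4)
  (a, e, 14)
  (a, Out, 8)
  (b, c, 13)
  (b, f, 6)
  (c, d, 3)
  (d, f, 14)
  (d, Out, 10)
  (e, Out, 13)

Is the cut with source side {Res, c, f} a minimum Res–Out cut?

Given cut capacity: 5 + 5 + 3 = 13.
Augment Res→a→Out: bottleneck 5, flow now 5.
Augment Res→b→c→d→Out: bottleneck 3, flow now 8.
No augmenting path remains; maximum flow = 8.
In the residual graph, reachable from Res: {Res, b, c, f}.
Min-cut edges: Res→a (5), c→d (3); capacity 5 + 3 = 8.
Cut capacity 13 exceeds the max flow 8, so it is not minimum.

No — its capacity is 13, but the minimum cut has capacity 8.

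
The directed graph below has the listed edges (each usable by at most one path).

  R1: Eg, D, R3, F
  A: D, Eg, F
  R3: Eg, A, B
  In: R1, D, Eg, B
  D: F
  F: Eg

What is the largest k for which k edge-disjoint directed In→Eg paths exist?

3

Assign every edge capacity 1; by Menger, the answer equals the max flow.
Path In→Eg (+1); total 1.
Path In→R1→Eg (+1); total 2.
Path In→D→F→Eg (+1); total 3.
No residual In→Eg path; max flow = 3.
Certifying cut of size 3: {In→D, In→Eg, In→R1}.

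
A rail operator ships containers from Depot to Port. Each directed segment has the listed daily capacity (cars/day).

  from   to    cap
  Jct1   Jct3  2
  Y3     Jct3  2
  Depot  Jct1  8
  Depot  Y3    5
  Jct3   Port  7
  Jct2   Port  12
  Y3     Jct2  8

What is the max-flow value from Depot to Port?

Augment Depot→Y3→Jct3→Port: bottleneck 2, flow now 2.
Augment Depot→Y3→Jct2→Port: bottleneck 3, flow now 5.
Augment Depot→Jct1→Jct3→Port: bottleneck 2, flow now 7.
No augmenting path remains; maximum flow = 7.
In the residual graph, reachable from Depot: {Depot, Jct1}.
Min-cut edges: Depot→Y3 (5), Jct1→Jct3 (2); capacity 5 + 2 = 7.
This cut is saturated, so no flow can exceed 7.

7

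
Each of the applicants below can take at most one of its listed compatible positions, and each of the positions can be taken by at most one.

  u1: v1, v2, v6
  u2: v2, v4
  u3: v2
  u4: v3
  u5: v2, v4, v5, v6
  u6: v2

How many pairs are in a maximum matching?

5

Unit-capacity flow: source→left, listed edges, right→sink; max matching = max flow.
Augmenting path u1→v1 (+1); matched 1.
Augmenting path u2→v2 (+1); matched 2.
Augmenting path u4→v3 (+1); matched 3.
Augmenting path u5→v4 (+1); matched 4.
Augmenting path u3→v2→u2→v4→u5→v5 (+1); matched 5.
No augmenting path remains; maximum matching = 5.
König certificate: {u1, u2, u4, u5, v2} is a vertex cover of size 5 (every listed pair touches it), so no matching can be larger.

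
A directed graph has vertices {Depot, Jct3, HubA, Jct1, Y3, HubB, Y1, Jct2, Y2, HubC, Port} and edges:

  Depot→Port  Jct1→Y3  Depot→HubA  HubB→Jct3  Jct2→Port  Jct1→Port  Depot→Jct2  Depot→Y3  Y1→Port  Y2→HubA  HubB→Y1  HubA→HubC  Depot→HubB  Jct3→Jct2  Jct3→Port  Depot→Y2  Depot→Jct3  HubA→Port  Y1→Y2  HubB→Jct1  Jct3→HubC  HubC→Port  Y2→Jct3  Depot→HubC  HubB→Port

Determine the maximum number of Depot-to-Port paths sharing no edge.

Assign every edge capacity 1; by Menger, the answer equals the max flow.
Path Depot→Port (+1); total 1.
Path Depot→Jct3→Port (+1); total 2.
Path Depot→HubA→Port (+1); total 3.
Path Depot→HubB→Port (+1); total 4.
Path Depot→Jct2→Port (+1); total 5.
Path Depot→HubC→Port (+1); total 6.
No residual Depot→Port path; max flow = 6.
Certifying cut of size 6: {Depot→HubB, Depot→Port, HubA→Port, HubC→Port, Jct2→Port, Jct3→Port}.

6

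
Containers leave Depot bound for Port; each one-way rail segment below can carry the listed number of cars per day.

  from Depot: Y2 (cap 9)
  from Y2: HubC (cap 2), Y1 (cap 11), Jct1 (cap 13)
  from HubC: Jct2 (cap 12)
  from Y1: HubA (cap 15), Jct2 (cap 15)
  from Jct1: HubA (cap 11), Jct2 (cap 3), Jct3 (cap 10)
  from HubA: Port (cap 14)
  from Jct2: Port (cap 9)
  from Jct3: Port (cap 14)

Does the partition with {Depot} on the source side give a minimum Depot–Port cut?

Yes — it is a minimum cut (capacity 9).

Given cut capacity: 9 = 9.
Augment Depot→Y2→HubC→Jct2→Port: bottleneck 2, flow now 2.
Augment Depot→Y2→Y1→HubA→Port: bottleneck 7, flow now 9.
No augmenting path remains; maximum flow = 9.
Cut capacity 9 equals the max flow, so it is a minimum cut.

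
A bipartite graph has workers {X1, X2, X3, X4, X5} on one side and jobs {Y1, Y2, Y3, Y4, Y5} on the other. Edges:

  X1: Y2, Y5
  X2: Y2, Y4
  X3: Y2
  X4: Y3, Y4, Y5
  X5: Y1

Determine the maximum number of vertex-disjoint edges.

Unit-capacity flow: source→left, listed edges, right→sink; max matching = max flow.
Augmenting path X1→Y2 (+1); matched 1.
Augmenting path X2→Y4 (+1); matched 2.
Augmenting path X4→Y3 (+1); matched 3.
Augmenting path X5→Y1 (+1); matched 4.
Augmenting path X3→Y2→X1→Y5 (+1); matched 5.
No augmenting path remains; maximum matching = 5.
König certificate: {X1, X2, X3, X4, X5} is a vertex cover of size 5 (every listed pair touches it), so no matching can be larger.

5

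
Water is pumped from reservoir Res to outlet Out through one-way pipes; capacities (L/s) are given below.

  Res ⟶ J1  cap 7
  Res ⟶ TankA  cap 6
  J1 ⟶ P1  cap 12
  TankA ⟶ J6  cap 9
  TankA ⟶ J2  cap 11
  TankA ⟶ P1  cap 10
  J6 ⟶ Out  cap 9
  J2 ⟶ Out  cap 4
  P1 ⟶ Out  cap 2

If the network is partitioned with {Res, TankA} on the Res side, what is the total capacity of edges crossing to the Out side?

37

Edges leaving {Res, TankA}: Res→J1 (7), TankA→J6 (9), TankA→J2 (11), TankA→P1 (10).
Cut capacity = 7 + 9 + 11 + 10 = 37.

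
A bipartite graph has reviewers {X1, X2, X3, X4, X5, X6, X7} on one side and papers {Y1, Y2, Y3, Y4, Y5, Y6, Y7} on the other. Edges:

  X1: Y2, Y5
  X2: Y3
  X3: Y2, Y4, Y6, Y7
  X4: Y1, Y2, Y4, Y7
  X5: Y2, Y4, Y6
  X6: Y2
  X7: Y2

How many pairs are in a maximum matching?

Unit-capacity flow: source→left, listed edges, right→sink; max matching = max flow.
Augmenting path X1→Y2 (+1); matched 1.
Augmenting path X2→Y3 (+1); matched 2.
Augmenting path X3→Y4 (+1); matched 3.
Augmenting path X4→Y1 (+1); matched 4.
Augmenting path X5→Y6 (+1); matched 5.
Augmenting path X6→Y2→X1→Y5 (+1); matched 6.
No augmenting path remains; maximum matching = 6.
König certificate: {X1, X2, X3, X4, X5, Y2} is a vertex cover of size 6 (every listed pair touches it), so no matching can be larger.

6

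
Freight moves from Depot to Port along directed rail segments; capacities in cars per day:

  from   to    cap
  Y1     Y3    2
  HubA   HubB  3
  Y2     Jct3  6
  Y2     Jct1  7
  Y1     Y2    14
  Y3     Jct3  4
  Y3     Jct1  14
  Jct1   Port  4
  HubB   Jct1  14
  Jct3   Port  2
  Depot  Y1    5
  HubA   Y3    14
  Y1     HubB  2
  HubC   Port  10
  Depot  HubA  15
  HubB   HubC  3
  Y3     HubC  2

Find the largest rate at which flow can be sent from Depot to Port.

Augment Depot→Y1→Y3→HubC→Port: bottleneck 2, flow now 2.
Augment Depot→Y1→Y2→Jct1→Port: bottleneck 3, flow now 5.
Augment Depot→HubA→Y3→Jct1→Port: bottleneck 1, flow now 6.
Augment Depot→HubA→Y3→Jct3→Port: bottleneck 2, flow now 8.
Augment Depot→HubA→HubB→HubC→Port: bottleneck 3, flow now 11.
No augmenting path remains; maximum flow = 11.
In the residual graph, reachable from Depot: {Depot, Y1, HubA, Y3, Y2, HubB, Jct1, Jct3}.
Min-cut edges: Y3→HubC (2), HubB→HubC (3), Jct1→Port (4), Jct3→Port (2); capacity 2 + 3 + 4 + 2 = 11.
This cut is saturated, so no flow can exceed 11.

11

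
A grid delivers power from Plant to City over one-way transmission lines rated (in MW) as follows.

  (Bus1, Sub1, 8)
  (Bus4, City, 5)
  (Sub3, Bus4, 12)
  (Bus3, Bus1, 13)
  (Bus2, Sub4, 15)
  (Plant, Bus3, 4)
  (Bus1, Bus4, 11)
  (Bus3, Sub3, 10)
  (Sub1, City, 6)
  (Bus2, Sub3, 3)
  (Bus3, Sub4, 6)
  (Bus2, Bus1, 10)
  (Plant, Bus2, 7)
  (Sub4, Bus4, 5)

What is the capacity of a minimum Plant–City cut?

11

Augment Plant→Bus2→Sub3→Bus4→City: bottleneck 3, flow now 3.
Augment Plant→Bus2→Bus1→Bus4→City: bottleneck 2, flow now 5.
Augment Plant→Bus2→Bus1→Sub1→City: bottleneck 2, flow now 7.
Augment Plant→Bus3→Bus1→Sub1→City: bottleneck 4, flow now 11.
No augmenting path remains; maximum flow = 11.
By max-flow min-cut, the minimum cut capacity equals the max flow.
In the residual graph, reachable from Plant: {Plant}.
Min-cut edges: Plant→Bus2 (7), Plant→Bus3 (4); capacity 7 + 4 = 11.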